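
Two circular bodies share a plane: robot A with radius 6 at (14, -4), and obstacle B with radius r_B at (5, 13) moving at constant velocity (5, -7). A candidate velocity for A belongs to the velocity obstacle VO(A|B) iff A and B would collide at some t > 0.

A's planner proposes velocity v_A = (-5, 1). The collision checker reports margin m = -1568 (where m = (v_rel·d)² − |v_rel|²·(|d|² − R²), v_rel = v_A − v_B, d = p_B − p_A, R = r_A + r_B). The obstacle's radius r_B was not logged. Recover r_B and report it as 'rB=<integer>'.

m = -1568
d = (-9, 17);  v_rel = (-10, 8),  |v_rel|² = 164
v_rel×d = (-10)·(17) − (8)·(-9) = -98
since m = R²·164 − (-98)²:  R² = (9604 + -1568) / 164 = 49
R = √49 = 7  ⇒  r_B = 7 − 6 = 1

rB=1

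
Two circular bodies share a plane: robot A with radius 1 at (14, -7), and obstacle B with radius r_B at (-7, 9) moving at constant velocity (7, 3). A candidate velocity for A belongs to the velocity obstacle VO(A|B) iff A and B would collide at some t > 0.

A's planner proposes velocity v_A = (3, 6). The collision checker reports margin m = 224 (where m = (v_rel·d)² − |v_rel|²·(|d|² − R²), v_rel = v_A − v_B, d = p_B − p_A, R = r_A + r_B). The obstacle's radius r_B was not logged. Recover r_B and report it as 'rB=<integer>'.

m = 224
d = (-21, 16);  v_rel = (-4, 3),  |v_rel|² = 25
v_rel×d = (-4)·(16) − (3)·(-21) = -1
since m = R²·25 − (-1)²:  R² = (1 + 224) / 25 = 9
R = √9 = 3  ⇒  r_B = 3 − 1 = 2

rB=2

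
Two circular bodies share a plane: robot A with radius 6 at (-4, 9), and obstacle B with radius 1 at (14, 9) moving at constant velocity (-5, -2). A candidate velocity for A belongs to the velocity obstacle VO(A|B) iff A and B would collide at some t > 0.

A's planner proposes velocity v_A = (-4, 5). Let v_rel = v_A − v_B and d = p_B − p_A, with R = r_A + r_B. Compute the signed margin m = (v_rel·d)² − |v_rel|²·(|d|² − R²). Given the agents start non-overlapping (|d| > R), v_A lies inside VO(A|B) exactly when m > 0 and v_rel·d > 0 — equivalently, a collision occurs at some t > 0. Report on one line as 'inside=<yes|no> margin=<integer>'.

d = (18, 0),  |d|² = 324;  R = 6+1 = 7,  c = 324−7² = 275
v_rel = (1, 7),  |v_rel|² = 50;  v_rel·d = (1)·(18) + (7)·(0) = 18
50·t² − 36·t + 275 = 0  ⇒  m = 18² − 50·275 = -13426
m = -13426 < 0,  v_rel·d = 18 > 0  ⇒  outside

inside=no margin=-13426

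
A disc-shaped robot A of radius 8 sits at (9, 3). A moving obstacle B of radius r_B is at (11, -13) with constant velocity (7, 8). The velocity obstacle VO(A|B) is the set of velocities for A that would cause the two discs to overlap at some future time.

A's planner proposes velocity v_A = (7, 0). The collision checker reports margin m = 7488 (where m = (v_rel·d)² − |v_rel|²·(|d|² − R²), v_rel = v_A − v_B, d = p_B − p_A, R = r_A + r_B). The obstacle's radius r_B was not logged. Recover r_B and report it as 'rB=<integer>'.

m = 7488
d = (2, -16);  v_rel = (0, -8),  |v_rel|² = 64
v_rel×d = (0)·(-16) − (-8)·(2) = 16
since m = R²·64 − 16²:  R² = (256 + 7488) / 64 = 121
R = √121 = 11  ⇒  r_B = 11 − 8 = 3

rB=3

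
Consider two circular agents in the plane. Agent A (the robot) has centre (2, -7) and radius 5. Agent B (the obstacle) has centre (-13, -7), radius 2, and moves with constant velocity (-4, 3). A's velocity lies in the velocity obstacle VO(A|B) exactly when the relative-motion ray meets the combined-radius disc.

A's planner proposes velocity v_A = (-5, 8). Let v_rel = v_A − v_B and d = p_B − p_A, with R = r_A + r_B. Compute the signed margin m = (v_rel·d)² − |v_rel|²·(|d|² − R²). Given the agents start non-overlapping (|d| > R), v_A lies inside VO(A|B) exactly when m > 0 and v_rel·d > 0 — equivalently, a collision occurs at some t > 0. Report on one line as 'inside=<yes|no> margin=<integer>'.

d = (-15, 0),  |d|² = 225;  R = 5+2 = 7,  c = 225−7² = 176
v_rel = (-1, 5),  |v_rel|² = 26;  v_rel·d = (-1)·(-15) + (5)·(0) = 15
26·t² − 30·t + 176 = 0  ⇒  m = 15² − 26·176 = -4351
m = -4351 < 0,  v_rel·d = 15 > 0  ⇒  outside

inside=no margin=-4351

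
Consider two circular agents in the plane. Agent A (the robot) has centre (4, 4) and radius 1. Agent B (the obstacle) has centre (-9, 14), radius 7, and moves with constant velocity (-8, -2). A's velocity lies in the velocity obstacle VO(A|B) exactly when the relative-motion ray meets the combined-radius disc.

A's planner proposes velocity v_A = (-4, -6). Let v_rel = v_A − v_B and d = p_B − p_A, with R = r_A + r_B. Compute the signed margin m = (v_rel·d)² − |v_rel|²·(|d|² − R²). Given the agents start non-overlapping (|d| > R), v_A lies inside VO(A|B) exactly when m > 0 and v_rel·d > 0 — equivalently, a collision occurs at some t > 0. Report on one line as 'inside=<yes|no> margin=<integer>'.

d = (-13, 10),  |d|² = 269;  R = 1+7 = 8,  c = 269−8² = 205
v_rel = (4, -4),  |v_rel|² = 32;  v_rel·d = (4)·(-13) + (-4)·(10) = -92
32·t² + 184·t + 205 = 0  ⇒  m = (-92)² − 32·205 = 1904
m = 1904 > 0,  v_rel·d = -92 < 0  ⇒  outside

inside=no margin=1904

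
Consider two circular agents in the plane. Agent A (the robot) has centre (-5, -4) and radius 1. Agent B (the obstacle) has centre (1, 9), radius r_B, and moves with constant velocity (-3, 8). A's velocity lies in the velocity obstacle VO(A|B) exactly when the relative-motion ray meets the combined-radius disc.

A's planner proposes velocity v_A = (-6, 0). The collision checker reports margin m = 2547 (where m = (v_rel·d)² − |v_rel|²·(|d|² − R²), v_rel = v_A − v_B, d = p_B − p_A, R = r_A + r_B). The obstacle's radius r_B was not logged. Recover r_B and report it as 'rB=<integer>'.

m = 2547
d = (6, 13);  v_rel = (-3, -8),  |v_rel|² = 73
v_rel×d = (-3)·(13) − (-8)·(6) = 9
since m = R²·73 − 9²:  R² = (81 + 2547) / 73 = 36
R = √36 = 6  ⇒  r_B = 6 − 1 = 5

rB=5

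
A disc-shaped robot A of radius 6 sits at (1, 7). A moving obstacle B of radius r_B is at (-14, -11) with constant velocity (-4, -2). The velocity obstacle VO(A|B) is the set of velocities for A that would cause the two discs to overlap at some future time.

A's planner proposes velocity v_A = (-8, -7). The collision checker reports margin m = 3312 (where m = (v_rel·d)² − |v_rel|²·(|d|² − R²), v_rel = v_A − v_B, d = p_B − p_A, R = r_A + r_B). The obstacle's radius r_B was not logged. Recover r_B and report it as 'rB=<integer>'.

m = 3312
d = (-15, -18);  v_rel = (-4, -5),  |v_rel|² = 41
v_rel×d = (-4)·(-18) − (-5)·(-15) = -3
since m = R²·41 − (-3)²:  R² = (9 + 3312) / 41 = 81
R = √81 = 9  ⇒  r_B = 9 − 6 = 3

rB=3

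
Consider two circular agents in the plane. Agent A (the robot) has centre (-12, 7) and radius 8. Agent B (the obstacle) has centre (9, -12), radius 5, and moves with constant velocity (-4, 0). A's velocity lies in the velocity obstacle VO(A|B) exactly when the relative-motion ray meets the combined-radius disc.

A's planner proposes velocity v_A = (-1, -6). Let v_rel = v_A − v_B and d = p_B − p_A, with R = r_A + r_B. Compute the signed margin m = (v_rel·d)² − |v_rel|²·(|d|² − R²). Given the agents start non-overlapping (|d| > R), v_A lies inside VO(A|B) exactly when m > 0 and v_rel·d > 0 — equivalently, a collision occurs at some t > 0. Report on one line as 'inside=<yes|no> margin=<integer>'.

d = (21, -19),  |d|² = 802;  R = 8+5 = 13,  c = 802−13² = 633
v_rel = (3, -6),  |v_rel|² = 45;  v_rel·d = (3)·(21) + (-6)·(-19) = 177
45·t² − 354·t + 633 = 0  ⇒  m = 177² − 45·633 = 2844
m = 2844 > 0,  v_rel·d = 177 > 0  ⇒  inside

inside=yes margin=2844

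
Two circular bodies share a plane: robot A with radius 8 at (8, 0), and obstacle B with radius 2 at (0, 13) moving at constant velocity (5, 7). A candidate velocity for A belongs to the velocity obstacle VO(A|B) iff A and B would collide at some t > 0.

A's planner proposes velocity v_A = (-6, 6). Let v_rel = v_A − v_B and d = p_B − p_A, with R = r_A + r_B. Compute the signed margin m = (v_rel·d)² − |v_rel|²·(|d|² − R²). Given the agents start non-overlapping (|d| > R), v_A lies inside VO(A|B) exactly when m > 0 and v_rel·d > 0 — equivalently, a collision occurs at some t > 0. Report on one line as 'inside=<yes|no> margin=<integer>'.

d = (-8, 13),  |d|² = 233;  R = 8+2 = 10,  c = 233−10² = 133
v_rel = (-11, -1),  |v_rel|² = 122;  v_rel·d = (-11)·(-8) + (-1)·(13) = 75
122·t² − 150·t + 133 = 0  ⇒  m = 75² − 122·133 = -10601
m = -10601 < 0,  v_rel·d = 75 > 0  ⇒  outside

inside=no margin=-10601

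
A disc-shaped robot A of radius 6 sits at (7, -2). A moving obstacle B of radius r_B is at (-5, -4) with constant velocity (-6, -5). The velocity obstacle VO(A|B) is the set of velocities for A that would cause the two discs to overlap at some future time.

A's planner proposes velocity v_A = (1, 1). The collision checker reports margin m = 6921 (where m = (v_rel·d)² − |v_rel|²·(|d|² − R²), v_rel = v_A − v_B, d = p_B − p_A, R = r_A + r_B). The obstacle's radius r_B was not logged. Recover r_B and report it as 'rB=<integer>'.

m = 6921
d = (-12, -2);  v_rel = (7, 6),  |v_rel|² = 85
v_rel×d = (7)·(-2) − (6)·(-12) = 58
since m = R²·85 − 58²:  R² = (3364 + 6921) / 85 = 121
R = √121 = 11  ⇒  r_B = 11 − 6 = 5

rB=5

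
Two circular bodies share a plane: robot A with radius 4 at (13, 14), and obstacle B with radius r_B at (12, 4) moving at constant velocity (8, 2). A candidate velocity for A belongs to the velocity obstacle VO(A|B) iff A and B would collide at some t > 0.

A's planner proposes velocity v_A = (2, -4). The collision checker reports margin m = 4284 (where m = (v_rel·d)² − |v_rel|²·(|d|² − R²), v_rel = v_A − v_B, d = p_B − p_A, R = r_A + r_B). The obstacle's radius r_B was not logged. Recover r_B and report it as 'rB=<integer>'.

m = 4284
d = (-1, -10);  v_rel = (-6, -6),  |v_rel|² = 72
v_rel×d = (-6)·(-10) − (-6)·(-1) = 54
since m = R²·72 − 54²:  R² = (2916 + 4284) / 72 = 100
R = √100 = 10  ⇒  r_B = 10 − 4 = 6

rB=6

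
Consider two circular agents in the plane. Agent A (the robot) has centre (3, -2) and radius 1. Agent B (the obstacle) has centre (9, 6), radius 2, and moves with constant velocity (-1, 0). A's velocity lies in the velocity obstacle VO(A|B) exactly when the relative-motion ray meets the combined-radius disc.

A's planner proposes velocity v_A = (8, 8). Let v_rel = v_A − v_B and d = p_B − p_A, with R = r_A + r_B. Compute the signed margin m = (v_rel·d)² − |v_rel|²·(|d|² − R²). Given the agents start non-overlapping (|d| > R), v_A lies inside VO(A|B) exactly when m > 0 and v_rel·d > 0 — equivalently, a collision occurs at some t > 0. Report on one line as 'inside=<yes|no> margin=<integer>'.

d = (6, 8),  |d|² = 100;  R = 1+2 = 3,  c = 100−3² = 91
v_rel = (9, 8),  |v_rel|² = 145;  v_rel·d = (9)·(6) + (8)·(8) = 118
145·t² − 236·t + 91 = 0  ⇒  m = 118² − 145·91 = 729
m = 729 > 0,  v_rel·d = 118 > 0  ⇒  inside

inside=yes margin=729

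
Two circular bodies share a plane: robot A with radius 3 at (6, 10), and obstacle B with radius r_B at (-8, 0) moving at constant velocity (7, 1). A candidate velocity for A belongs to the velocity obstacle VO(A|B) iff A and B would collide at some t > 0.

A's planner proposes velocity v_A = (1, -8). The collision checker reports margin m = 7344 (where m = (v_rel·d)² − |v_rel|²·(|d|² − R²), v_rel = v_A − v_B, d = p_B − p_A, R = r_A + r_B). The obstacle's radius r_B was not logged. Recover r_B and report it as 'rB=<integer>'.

m = 7344
d = (-14, -10);  v_rel = (-6, -9),  |v_rel|² = 117
v_rel×d = (-6)·(-10) − (-9)·(-14) = -66
since m = R²·117 − (-66)²:  R² = (4356 + 7344) / 117 = 100
R = √100 = 10  ⇒  r_B = 10 − 3 = 7

rB=7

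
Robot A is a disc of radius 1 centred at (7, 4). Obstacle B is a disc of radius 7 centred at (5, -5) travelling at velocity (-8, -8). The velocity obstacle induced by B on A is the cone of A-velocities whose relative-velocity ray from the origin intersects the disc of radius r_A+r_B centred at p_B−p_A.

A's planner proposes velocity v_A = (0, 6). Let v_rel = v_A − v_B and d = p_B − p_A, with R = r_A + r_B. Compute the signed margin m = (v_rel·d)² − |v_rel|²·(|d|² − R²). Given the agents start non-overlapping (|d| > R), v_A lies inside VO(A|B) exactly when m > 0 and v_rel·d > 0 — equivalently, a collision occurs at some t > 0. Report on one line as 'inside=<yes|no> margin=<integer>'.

d = (-2, -9),  |d|² = 85;  R = 1+7 = 8,  c = 85−8² = 21
v_rel = (8, 14),  |v_rel|² = 260;  v_rel·d = (8)·(-2) + (14)·(-9) = -142
260·t² + 284·t + 21 = 0  ⇒  m = (-142)² − 260·21 = 14704
m = 14704 > 0,  v_rel·d = -142 < 0  ⇒  outside

inside=no margin=14704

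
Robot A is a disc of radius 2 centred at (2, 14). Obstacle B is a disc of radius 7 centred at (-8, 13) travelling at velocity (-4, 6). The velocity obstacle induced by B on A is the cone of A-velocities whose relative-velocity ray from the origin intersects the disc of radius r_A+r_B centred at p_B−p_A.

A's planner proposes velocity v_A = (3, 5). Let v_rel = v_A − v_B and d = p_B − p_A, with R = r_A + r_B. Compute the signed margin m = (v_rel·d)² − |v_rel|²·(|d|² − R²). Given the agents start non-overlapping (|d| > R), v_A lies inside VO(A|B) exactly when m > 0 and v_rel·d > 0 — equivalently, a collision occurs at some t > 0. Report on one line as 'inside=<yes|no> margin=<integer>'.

d = (-10, -1),  |d|² = 101;  R = 2+7 = 9,  c = 101−9² = 20
v_rel = (7, -1),  |v_rel|² = 50;  v_rel·d = (7)·(-10) + (-1)·(-1) = -69
50·t² + 138·t + 20 = 0  ⇒  m = (-69)² − 50·20 = 3761
m = 3761 > 0,  v_rel·d = -69 < 0  ⇒  outside

inside=no margin=3761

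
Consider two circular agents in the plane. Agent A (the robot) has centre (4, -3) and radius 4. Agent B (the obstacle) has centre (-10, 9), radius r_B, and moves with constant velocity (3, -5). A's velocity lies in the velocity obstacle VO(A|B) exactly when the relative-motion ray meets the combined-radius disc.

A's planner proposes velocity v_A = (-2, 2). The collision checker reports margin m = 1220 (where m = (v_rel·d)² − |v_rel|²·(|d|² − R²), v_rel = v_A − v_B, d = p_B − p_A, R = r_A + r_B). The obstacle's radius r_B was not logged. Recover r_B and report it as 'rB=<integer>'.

m = 1220
d = (-14, 12);  v_rel = (-5, 7),  |v_rel|² = 74
v_rel×d = (-5)·(12) − (7)·(-14) = 38
since m = R²·74 − 38²:  R² = (1444 + 1220) / 74 = 36
R = √36 = 6  ⇒  r_B = 6 − 4 = 2

rB=2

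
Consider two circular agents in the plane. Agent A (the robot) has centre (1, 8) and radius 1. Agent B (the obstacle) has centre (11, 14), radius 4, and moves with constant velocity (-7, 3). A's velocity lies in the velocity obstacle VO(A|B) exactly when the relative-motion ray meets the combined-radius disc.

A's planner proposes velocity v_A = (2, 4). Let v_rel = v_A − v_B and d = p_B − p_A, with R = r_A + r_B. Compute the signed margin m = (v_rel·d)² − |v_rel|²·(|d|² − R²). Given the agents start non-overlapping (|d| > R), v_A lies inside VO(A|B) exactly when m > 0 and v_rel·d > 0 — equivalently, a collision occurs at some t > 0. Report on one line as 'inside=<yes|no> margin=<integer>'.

d = (10, 6),  |d|² = 136;  R = 1+4 = 5,  c = 136−5² = 111
v_rel = (9, 1),  |v_rel|² = 82;  v_rel·d = (9)·(10) + (1)·(6) = 96
82·t² − 192·t + 111 = 0  ⇒  m = 96² − 82·111 = 114
m = 114 > 0,  v_rel·d = 96 > 0  ⇒  inside

inside=yes margin=114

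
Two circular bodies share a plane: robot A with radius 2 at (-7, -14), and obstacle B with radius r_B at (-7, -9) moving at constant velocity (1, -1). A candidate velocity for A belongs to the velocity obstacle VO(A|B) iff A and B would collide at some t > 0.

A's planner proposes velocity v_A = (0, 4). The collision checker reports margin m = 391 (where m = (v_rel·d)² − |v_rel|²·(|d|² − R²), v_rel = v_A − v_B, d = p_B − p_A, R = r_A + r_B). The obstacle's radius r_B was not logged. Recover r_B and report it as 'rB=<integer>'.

m = 391
d = (0, 5);  v_rel = (-1, 5),  |v_rel|² = 26
v_rel×d = (-1)·(5) − (5)·(0) = -5
since m = R²·26 − (-5)²:  R² = (25 + 391) / 26 = 16
R = √16 = 4  ⇒  r_B = 4 − 2 = 2

rB=2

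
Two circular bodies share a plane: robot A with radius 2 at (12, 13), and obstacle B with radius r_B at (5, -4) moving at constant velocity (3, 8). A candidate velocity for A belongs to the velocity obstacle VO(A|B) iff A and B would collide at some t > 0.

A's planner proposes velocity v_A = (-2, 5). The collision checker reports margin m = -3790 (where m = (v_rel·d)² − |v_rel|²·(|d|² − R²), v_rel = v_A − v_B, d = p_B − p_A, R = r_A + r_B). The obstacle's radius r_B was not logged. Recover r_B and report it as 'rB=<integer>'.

m = -3790
d = (-7, -17);  v_rel = (-5, -3),  |v_rel|² = 34
v_rel×d = (-5)·(-17) − (-3)·(-7) = 64
since m = R²·34 − 64²:  R² = (4096 + -3790) / 34 = 9
R = √9 = 3  ⇒  r_B = 3 − 2 = 1

rB=1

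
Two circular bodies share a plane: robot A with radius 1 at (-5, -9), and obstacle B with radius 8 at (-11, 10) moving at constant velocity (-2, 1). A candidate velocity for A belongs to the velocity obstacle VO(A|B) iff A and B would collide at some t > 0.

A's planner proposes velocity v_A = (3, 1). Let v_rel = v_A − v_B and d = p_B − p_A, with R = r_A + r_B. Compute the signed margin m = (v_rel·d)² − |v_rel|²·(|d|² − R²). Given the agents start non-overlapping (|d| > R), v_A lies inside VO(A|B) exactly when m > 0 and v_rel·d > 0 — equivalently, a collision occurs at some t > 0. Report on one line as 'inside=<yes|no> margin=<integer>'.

d = (-6, 19),  |d|² = 397;  R = 1+8 = 9,  c = 397−9² = 316
v_rel = (5, 0),  |v_rel|² = 25;  v_rel·d = (5)·(-6) + (0)·(19) = -30
25·t² + 60·t + 316 = 0  ⇒  m = (-30)² − 25·316 = -7000
m = -7000 < 0,  v_rel·d = -30 < 0  ⇒  outside

inside=no margin=-7000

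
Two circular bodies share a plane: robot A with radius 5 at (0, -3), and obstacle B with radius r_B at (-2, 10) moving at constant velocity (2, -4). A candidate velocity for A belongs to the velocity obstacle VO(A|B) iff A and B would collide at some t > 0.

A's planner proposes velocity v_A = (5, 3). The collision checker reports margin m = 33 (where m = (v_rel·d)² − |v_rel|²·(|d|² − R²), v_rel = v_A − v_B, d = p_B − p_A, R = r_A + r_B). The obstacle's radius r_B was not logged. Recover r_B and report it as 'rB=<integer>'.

m = 33
d = (-2, 13);  v_rel = (3, 7),  |v_rel|² = 58
v_rel×d = (3)·(13) − (7)·(-2) = 53
since m = R²·58 − 53²:  R² = (2809 + 33) / 58 = 49
R = √49 = 7  ⇒  r_B = 7 − 5 = 2

rB=2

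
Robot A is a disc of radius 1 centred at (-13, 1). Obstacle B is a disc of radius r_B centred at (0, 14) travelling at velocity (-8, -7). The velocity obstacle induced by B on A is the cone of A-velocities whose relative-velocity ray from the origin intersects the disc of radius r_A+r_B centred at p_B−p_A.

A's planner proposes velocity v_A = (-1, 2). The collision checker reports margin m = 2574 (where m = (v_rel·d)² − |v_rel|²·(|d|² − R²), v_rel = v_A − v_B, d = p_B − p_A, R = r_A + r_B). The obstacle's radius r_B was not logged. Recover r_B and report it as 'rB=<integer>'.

m = 2574
d = (13, 13);  v_rel = (7, 9),  |v_rel|² = 130
v_rel×d = (7)·(13) − (9)·(13) = -26
since m = R²·130 − (-26)²:  R² = (676 + 2574) / 130 = 25
R = √25 = 5  ⇒  r_B = 5 − 1 = 4

rB=4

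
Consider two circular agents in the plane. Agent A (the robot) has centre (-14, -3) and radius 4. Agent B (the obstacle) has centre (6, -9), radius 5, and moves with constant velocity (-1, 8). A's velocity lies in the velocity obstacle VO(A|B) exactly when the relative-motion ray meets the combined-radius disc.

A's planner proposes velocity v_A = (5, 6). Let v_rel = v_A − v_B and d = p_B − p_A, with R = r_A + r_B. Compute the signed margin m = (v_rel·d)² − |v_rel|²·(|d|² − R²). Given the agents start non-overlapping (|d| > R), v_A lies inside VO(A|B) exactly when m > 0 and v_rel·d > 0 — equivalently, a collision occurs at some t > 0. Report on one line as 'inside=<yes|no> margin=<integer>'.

d = (20, -6),  |d|² = 436;  R = 4+5 = 9,  c = 436−9² = 355
v_rel = (6, -2),  |v_rel|² = 40;  v_rel·d = (6)·(20) + (-2)·(-6) = 132
40·t² − 264·t + 355 = 0  ⇒  m = 132² − 40·355 = 3224
m = 3224 > 0,  v_rel·d = 132 > 0  ⇒  inside

inside=yes margin=3224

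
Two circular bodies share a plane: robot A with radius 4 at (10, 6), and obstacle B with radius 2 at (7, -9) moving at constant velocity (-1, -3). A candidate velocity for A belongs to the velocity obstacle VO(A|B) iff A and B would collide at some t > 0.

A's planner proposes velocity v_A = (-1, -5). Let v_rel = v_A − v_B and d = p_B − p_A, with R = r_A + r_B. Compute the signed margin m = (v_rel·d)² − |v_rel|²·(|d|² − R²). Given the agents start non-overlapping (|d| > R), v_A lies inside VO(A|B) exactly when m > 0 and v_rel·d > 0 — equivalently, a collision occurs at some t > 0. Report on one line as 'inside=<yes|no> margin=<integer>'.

d = (-3, -15),  |d|² = 234;  R = 4+2 = 6,  c = 234−6² = 198
v_rel = (0, -2),  |v_rel|² = 4;  v_rel·d = (0)·(-3) + (-2)·(-15) = 30
4·t² − 60·t + 198 = 0  ⇒  m = 30² − 4·198 = 108
m = 108 > 0,  v_rel·d = 30 > 0  ⇒  inside

inside=yes margin=108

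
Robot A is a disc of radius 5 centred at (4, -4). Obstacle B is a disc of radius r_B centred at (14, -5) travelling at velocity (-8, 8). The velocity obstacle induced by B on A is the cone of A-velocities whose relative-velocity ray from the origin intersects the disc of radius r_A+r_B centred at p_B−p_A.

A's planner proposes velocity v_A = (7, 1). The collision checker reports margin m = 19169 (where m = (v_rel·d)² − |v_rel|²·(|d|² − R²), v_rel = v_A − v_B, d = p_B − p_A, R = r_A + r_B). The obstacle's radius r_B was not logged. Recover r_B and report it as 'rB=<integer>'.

m = 19169
d = (10, -1);  v_rel = (15, -7),  |v_rel|² = 274
v_rel×d = (15)·(-1) − (-7)·(10) = 55
since m = R²·274 − 55²:  R² = (3025 + 19169) / 274 = 81
R = √81 = 9  ⇒  r_B = 9 − 5 = 4

rB=4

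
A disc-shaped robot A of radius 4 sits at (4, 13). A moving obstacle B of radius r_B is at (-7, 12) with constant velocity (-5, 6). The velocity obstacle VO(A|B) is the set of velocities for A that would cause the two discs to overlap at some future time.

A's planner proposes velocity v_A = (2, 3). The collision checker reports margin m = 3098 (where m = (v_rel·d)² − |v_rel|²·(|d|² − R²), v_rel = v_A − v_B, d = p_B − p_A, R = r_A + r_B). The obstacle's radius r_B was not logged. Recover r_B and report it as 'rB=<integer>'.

m = 3098
d = (-11, -1);  v_rel = (7, -3),  |v_rel|² = 58
v_rel×d = (7)·(-1) − (-3)·(-11) = -40
since m = R²·58 − (-40)²:  R² = (1600 + 3098) / 58 = 81
R = √81 = 9  ⇒  r_B = 9 − 4 = 5

rB=5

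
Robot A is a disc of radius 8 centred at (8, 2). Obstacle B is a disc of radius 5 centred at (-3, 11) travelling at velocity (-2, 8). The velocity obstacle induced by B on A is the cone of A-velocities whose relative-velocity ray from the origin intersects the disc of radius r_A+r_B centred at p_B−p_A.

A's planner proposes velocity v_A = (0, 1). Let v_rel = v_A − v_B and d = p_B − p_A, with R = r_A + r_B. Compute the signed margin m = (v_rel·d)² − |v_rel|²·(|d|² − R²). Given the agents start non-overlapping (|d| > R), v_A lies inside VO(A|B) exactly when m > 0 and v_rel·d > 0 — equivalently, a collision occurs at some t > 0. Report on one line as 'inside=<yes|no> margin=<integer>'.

d = (-11, 9),  |d|² = 202;  R = 8+5 = 13,  c = 202−13² = 33
v_rel = (2, -7),  |v_rel|² = 53;  v_rel·d = (2)·(-11) + (-7)·(9) = -85
53·t² + 170·t + 33 = 0  ⇒  m = (-85)² − 53·33 = 5476
m = 5476 > 0,  v_rel·d = -85 < 0  ⇒  outside

inside=no margin=5476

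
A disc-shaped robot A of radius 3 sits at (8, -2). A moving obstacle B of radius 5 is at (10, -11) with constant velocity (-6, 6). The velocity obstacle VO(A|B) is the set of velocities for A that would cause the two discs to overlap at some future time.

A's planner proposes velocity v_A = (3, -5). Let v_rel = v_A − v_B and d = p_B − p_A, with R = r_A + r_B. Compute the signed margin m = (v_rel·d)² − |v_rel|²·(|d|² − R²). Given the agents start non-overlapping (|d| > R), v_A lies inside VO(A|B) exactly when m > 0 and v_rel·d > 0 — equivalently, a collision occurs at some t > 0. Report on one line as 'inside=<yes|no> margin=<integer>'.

d = (2, -9),  |d|² = 85;  R = 3+5 = 8,  c = 85−8² = 21
v_rel = (9, -11),  |v_rel|² = 202;  v_rel·d = (9)·(2) + (-11)·(-9) = 117
202·t² − 234·t + 21 = 0  ⇒  m = 117² − 202·21 = 9447
m = 9447 > 0,  v_rel·d = 117 > 0  ⇒  inside

inside=yes margin=9447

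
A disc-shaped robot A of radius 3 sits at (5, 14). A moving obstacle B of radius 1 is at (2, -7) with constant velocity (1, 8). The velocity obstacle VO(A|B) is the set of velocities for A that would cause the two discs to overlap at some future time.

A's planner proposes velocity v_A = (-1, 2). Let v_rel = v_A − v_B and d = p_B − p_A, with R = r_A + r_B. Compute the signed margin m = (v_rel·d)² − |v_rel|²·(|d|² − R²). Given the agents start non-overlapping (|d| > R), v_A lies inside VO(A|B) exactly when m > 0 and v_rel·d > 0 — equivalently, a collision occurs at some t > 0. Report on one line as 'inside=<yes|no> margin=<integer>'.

d = (-3, -21),  |d|² = 450;  R = 3+1 = 4,  c = 450−4² = 434
v_rel = (-2, -6),  |v_rel|² = 40;  v_rel·d = (-2)·(-3) + (-6)·(-21) = 132
40·t² − 264·t + 434 = 0  ⇒  m = 132² − 40·434 = 64
m = 64 > 0,  v_rel·d = 132 > 0  ⇒  inside

inside=yes margin=64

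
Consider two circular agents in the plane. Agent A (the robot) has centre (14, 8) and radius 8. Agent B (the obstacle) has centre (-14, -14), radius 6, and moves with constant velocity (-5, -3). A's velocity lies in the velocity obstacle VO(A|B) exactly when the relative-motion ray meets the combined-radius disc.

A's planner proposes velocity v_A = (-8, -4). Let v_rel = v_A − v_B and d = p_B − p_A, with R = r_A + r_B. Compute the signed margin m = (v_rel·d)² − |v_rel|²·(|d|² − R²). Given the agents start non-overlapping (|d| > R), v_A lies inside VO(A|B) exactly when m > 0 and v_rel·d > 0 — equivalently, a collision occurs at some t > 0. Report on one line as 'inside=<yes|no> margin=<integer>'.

d = (-28, -22),  |d|² = 1268;  R = 8+6 = 14,  c = 1268−14² = 1072
v_rel = (-3, -1),  |v_rel|² = 10;  v_rel·d = (-3)·(-28) + (-1)·(-22) = 106
10·t² − 212·t + 1072 = 0  ⇒  m = 106² − 10·1072 = 516
m = 516 > 0,  v_rel·d = 106 > 0  ⇒  inside

inside=yes margin=516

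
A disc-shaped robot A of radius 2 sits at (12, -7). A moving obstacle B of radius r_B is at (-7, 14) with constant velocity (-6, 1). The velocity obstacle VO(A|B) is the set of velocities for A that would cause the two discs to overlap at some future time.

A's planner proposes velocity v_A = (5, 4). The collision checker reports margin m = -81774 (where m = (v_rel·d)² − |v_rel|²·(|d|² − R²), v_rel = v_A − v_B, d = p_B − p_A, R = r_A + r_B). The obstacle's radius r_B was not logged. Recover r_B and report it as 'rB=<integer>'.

m = -81774
d = (-19, 21);  v_rel = (11, 3),  |v_rel|² = 130
v_rel×d = (11)·(21) − (3)·(-19) = 288
since m = R²·130 − 288²:  R² = (82944 + -81774) / 130 = 9
R = √9 = 3  ⇒  r_B = 3 − 2 = 1

rB=1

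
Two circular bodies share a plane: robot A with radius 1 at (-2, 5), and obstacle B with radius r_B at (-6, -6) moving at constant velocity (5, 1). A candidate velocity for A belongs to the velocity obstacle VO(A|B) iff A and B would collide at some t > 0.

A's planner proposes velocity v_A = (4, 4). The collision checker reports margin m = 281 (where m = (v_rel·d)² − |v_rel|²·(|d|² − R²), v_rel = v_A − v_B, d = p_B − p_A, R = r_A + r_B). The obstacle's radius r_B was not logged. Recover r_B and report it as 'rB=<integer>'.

m = 281
d = (-4, -11);  v_rel = (-1, 3),  |v_rel|² = 10
v_rel×d = (-1)·(-11) − (3)·(-4) = 23
since m = R²·10 − 23²:  R² = (529 + 281) / 10 = 81
R = √81 = 9  ⇒  r_B = 9 − 1 = 8

rB=8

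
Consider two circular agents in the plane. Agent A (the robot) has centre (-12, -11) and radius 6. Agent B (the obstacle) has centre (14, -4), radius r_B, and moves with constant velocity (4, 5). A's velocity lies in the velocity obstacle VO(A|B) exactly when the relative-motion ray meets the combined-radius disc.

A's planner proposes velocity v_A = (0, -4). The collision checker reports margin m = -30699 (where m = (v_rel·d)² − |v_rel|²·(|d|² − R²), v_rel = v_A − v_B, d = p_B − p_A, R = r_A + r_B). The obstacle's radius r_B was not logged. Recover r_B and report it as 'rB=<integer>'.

m = -30699
d = (26, 7);  v_rel = (-4, -9),  |v_rel|² = 97
v_rel×d = (-4)·(7) − (-9)·(26) = 206
since m = R²·97 − 206²:  R² = (42436 + -30699) / 97 = 121
R = √121 = 11  ⇒  r_B = 11 − 6 = 5

rB=5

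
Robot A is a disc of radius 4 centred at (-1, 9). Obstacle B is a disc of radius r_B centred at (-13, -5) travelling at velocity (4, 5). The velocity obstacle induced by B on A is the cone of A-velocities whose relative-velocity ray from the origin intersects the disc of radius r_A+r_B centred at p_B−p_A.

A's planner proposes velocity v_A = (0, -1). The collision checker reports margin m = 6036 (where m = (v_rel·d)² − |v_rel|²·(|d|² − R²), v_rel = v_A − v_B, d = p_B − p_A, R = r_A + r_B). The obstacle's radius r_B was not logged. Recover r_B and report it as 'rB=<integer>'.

m = 6036
d = (-12, -14);  v_rel = (-4, -6),  |v_rel|² = 52
v_rel×d = (-4)·(-14) − (-6)·(-12) = -16
since m = R²·52 − (-16)²:  R² = (256 + 6036) / 52 = 121
R = √121 = 11  ⇒  r_B = 11 − 4 = 7

rB=7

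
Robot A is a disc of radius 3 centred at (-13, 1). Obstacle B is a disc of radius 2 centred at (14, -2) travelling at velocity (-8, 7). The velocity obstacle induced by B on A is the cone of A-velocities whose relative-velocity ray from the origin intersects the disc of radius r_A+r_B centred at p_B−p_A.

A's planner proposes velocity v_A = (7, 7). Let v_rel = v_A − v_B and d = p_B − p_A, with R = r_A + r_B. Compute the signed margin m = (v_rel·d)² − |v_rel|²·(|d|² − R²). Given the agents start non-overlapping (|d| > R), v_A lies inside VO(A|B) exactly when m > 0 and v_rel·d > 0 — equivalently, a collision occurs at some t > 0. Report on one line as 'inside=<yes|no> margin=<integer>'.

d = (27, -3),  |d|² = 738;  R = 3+2 = 5,  c = 738−5² = 713
v_rel = (15, 0),  |v_rel|² = 225;  v_rel·d = (15)·(27) + (0)·(-3) = 405
225·t² − 810·t + 713 = 0  ⇒  m = 405² − 225·713 = 3600
m = 3600 > 0,  v_rel·d = 405 > 0  ⇒  inside

inside=yes margin=3600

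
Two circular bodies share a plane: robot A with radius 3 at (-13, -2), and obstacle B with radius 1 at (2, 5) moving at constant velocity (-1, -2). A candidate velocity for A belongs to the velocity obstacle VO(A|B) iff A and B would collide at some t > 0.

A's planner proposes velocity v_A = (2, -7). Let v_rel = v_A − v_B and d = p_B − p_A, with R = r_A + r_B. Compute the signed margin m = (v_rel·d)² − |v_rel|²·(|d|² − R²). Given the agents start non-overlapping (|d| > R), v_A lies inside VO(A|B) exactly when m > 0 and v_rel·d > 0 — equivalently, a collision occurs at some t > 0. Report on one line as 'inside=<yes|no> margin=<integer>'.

d = (15, 7),  |d|² = 274;  R = 3+1 = 4,  c = 274−4² = 258
v_rel = (3, -5),  |v_rel|² = 34;  v_rel·d = (3)·(15) + (-5)·(7) = 10
34·t² − 20·t + 258 = 0  ⇒  m = 10² − 34·258 = -8672
m = -8672 < 0,  v_rel·d = 10 > 0  ⇒  outside

inside=no margin=-8672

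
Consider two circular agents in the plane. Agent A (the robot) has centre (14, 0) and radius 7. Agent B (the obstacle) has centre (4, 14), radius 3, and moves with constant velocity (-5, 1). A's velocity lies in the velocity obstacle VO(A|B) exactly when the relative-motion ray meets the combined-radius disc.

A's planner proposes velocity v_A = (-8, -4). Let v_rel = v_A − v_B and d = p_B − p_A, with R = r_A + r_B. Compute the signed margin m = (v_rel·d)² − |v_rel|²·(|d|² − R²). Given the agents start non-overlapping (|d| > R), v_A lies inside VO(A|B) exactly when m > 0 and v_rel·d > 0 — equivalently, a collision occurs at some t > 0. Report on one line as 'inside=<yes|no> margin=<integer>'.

d = (-10, 14),  |d|² = 296;  R = 7+3 = 10,  c = 296−10² = 196
v_rel = (-3, -5),  |v_rel|² = 34;  v_rel·d = (-3)·(-10) + (-5)·(14) = -40
34·t² + 80·t + 196 = 0  ⇒  m = (-40)² − 34·196 = -5064
m = -5064 < 0,  v_rel·d = -40 < 0  ⇒  outside

inside=no margin=-5064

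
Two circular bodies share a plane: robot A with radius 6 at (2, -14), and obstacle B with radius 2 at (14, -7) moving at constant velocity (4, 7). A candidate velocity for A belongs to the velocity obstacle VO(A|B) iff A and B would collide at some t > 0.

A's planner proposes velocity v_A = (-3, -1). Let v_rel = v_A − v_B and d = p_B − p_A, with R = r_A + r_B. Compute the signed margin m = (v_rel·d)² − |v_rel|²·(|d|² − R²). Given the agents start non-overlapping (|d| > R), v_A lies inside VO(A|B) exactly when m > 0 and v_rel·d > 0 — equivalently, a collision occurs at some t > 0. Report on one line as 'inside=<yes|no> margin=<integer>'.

d = (12, 7),  |d|² = 193;  R = 6+2 = 8,  c = 193−8² = 129
v_rel = (-7, -8),  |v_rel|² = 113;  v_rel·d = (-7)·(12) + (-8)·(7) = -140
113·t² + 280·t + 129 = 0  ⇒  m = (-140)² − 113·129 = 5023
m = 5023 > 0,  v_rel·d = -140 < 0  ⇒  outside

inside=no margin=5023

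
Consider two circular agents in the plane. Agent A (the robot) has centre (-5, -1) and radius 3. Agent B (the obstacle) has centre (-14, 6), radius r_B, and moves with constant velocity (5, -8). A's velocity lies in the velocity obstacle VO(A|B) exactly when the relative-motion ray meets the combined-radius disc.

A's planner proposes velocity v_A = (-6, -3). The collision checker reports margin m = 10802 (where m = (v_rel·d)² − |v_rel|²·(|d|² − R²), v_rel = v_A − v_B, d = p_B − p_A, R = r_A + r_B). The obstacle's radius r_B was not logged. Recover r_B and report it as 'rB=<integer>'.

m = 10802
d = (-9, 7);  v_rel = (-11, 5),  |v_rel|² = 146
v_rel×d = (-11)·(7) − (5)·(-9) = -32
since m = R²·146 − (-32)²:  R² = (1024 + 10802) / 146 = 81
R = √81 = 9  ⇒  r_B = 9 − 3 = 6

rB=6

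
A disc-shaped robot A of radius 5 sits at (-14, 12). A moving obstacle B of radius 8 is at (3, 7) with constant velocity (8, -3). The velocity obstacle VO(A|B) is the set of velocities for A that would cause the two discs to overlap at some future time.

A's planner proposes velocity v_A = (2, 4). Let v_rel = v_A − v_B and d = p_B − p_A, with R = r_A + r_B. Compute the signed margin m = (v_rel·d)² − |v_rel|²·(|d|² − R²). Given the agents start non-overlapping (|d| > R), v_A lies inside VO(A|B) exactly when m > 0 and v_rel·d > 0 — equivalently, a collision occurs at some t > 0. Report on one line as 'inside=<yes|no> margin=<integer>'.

d = (17, -5),  |d|² = 314;  R = 5+8 = 13,  c = 314−13² = 145
v_rel = (-6, 7),  |v_rel|² = 85;  v_rel·d = (-6)·(17) + (7)·(-5) = -137
85·t² + 274·t + 145 = 0  ⇒  m = (-137)² − 85·145 = 6444
m = 6444 > 0,  v_rel·d = -137 < 0  ⇒  outside

inside=no margin=6444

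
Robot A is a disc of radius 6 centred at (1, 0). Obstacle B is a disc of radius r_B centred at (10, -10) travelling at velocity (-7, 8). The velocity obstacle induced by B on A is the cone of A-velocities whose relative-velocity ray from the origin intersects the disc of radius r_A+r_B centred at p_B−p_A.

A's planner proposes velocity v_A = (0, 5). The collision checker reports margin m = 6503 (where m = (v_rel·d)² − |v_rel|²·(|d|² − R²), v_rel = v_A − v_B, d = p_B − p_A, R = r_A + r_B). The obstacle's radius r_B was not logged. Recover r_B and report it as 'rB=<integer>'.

m = 6503
d = (9, -10);  v_rel = (7, -3),  |v_rel|² = 58
v_rel×d = (7)·(-10) − (-3)·(9) = -43
since m = R²·58 − (-43)²:  R² = (1849 + 6503) / 58 = 144
R = √144 = 12  ⇒  r_B = 12 − 6 = 6

rB=6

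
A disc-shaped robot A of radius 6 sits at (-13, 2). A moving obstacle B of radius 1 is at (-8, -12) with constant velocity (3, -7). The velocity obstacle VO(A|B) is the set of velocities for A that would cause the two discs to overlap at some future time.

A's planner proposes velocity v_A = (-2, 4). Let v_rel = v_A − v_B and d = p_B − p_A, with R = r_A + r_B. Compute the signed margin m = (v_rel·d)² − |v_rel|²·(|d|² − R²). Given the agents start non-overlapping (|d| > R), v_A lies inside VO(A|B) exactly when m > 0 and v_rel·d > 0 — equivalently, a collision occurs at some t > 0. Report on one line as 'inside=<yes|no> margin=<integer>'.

d = (5, -14),  |d|² = 221;  R = 6+1 = 7,  c = 221−7² = 172
v_rel = (-5, 11),  |v_rel|² = 146;  v_rel·d = (-5)·(5) + (11)·(-14) = -179
146·t² + 358·t + 172 = 0  ⇒  m = (-179)² − 146·172 = 6929
m = 6929 > 0,  v_rel·d = -179 < 0  ⇒  outside

inside=no margin=6929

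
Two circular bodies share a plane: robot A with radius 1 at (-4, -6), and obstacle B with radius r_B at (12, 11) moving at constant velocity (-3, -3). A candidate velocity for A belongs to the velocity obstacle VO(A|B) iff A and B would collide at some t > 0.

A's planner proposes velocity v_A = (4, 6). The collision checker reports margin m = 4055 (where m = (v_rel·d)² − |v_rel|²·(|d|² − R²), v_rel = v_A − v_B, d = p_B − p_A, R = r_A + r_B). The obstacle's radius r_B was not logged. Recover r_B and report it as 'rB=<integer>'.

m = 4055
d = (16, 17);  v_rel = (7, 9),  |v_rel|² = 130
v_rel×d = (7)·(17) − (9)·(16) = -25
since m = R²·130 − (-25)²:  R² = (625 + 4055) / 130 = 36
R = √36 = 6  ⇒  r_B = 6 − 1 = 5

rB=5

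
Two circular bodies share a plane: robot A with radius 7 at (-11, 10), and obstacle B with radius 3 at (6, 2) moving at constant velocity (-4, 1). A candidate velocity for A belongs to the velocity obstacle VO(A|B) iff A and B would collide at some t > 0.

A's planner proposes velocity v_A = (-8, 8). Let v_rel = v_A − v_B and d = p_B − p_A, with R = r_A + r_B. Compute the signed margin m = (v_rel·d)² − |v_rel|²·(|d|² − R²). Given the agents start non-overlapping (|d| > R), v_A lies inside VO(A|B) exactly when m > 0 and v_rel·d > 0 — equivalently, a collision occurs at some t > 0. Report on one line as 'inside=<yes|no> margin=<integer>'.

d = (17, -8),  |d|² = 353;  R = 7+3 = 10,  c = 353−10² = 253
v_rel = (-4, 7),  |v_rel|² = 65;  v_rel·d = (-4)·(17) + (7)·(-8) = -124
65·t² + 248·t + 253 = 0  ⇒  m = (-124)² − 65·253 = -1069
m = -1069 < 0,  v_rel·d = -124 < 0  ⇒  outside

inside=no margin=-1069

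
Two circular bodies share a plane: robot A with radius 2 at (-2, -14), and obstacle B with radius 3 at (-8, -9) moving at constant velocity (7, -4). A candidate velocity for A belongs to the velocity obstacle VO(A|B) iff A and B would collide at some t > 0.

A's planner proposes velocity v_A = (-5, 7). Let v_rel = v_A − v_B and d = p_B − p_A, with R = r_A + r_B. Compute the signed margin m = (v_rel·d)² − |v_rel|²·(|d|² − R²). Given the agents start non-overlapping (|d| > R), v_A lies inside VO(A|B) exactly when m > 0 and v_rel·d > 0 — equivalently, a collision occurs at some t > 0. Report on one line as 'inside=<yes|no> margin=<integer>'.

d = (-6, 5),  |d|² = 61;  R = 2+3 = 5,  c = 61−5² = 36
v_rel = (-12, 11),  |v_rel|² = 265;  v_rel·d = (-12)·(-6) + (11)·(5) = 127
265·t² − 254·t + 36 = 0  ⇒  m = 127² − 265·36 = 6589
m = 6589 > 0,  v_rel·d = 127 > 0  ⇒  inside

inside=yes margin=6589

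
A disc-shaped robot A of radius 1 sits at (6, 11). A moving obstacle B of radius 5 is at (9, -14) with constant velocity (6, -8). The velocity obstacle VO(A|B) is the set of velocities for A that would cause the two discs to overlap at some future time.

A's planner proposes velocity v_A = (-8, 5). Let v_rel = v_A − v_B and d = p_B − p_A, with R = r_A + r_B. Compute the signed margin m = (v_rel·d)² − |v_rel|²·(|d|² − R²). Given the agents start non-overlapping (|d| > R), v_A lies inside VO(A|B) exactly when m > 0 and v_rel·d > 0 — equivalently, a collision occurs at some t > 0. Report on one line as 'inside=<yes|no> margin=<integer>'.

d = (3, -25),  |d|² = 634;  R = 1+5 = 6,  c = 634−6² = 598
v_rel = (-14, 13),  |v_rel|² = 365;  v_rel·d = (-14)·(3) + (13)·(-25) = -367
365·t² + 734·t + 598 = 0  ⇒  m = (-367)² − 365·598 = -83581
m = -83581 < 0,  v_rel·d = -367 < 0  ⇒  outside

inside=no margin=-83581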